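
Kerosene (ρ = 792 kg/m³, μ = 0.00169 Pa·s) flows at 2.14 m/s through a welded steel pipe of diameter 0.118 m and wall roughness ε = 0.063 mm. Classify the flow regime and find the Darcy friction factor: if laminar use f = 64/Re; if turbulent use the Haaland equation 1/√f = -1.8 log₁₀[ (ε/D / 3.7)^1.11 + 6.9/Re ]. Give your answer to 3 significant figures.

Re = ρVD/μ = 792·2.14·0.118/0.00169 = 1.183e+05.
Re > 4000 → turbulent. ε/D = 6.3e-05/0.118 = 0.000534; Haaland: 1/√f = -1.8 log₁₀[5.45e-05 + 5.83e-05] = 7.105, so f = 0.01981.

f ≈ 0.0198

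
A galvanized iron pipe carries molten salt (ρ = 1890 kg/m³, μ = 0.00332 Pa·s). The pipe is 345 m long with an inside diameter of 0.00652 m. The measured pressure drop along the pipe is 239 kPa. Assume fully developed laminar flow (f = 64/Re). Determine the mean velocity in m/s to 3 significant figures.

For laminar flow, f = 64/Re with Re = ρVD/μ, so Darcy-Weisbach reduces to ΔP = 32μLV/D². Solving for V: V = ΔP·D²/(32μL) = 2.39e+05·(0.00652)²/(32·0.00332·345) = 0.2772 m/s.
Check: Re = ρVD/μ = 1890·0.2772·0.00652/0.00332 = 1029 < 2300, so the laminar assumption holds.

V ≈ 0.277 m/s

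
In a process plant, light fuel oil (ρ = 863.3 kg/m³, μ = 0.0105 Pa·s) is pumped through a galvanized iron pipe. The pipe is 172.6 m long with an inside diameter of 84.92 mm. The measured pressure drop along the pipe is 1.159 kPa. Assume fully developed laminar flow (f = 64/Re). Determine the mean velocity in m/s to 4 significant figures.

V ≈ 0.1441 m/s

For laminar flow, f = 64/Re with Re = ρVD/μ, so Darcy-Weisbach reduces to ΔP = 32μLV/D². Solving for V: V = ΔP·D²/(32μL) = 1159·(0.08492)²/(32·0.0105·172.6) = 0.1441 m/s.
Check: Re = ρVD/μ = 863.3·0.1441·0.08492/0.0105 = 1006 < 2300, so the laminar assumption holds.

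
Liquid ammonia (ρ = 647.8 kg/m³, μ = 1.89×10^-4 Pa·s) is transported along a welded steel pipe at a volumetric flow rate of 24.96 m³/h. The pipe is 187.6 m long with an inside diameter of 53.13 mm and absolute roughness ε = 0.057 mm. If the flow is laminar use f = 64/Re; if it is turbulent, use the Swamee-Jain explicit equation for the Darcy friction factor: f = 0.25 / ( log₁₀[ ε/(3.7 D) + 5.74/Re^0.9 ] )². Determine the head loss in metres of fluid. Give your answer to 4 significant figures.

h_f ≈ 36.25 m

Q = 24.96 m³/h = 24.96/3600 = 0.006933 m³/s.
Cross-sectional area A = πD²/4 = π(0.05313)²/4 = 0.002217 m²; mean velocity V = Q/A = 0.006933/0.002217 = 3.127 m/s.
Reynolds number Re = ρVD/μ = 647.8 · 3.127 · 0.05313 / 0.000189 = 5.695e+05.
Re > 4000 → turbulent. Relative roughness ε/D = 5.7e-05/0.05313 = 0.00107. Swamee-Jain: f = 0.25/(log₁₀[0.00107/3.7 + 5.74/5.695e+05^0.9])² = 0.25/(log₁₀[0.00029 + 3.79e-05])² = 0.25/(-3.484)² = 0.02059.
Darcy-Weisbach: ΔP = f(L/D)(ρV²/2) = 0.02059·(187.6/0.05313)·(647.8·3.127²/2) = 0.02059·3531·3168 = 2.303e+05 Pa.
Head loss h_f = ΔP/(ρg) = 2.303e+05/(647.8·9.81) = 36.25 m.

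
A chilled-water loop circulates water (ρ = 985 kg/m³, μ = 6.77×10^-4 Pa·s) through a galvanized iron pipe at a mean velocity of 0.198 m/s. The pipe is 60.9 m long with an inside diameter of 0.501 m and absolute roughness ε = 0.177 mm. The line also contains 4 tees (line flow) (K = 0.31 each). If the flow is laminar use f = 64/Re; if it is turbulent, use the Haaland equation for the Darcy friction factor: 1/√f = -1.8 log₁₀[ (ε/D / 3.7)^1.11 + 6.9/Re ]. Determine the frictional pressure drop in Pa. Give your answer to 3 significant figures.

Reynolds number Re = ρVD/μ = 985 · 0.198 · 0.501 / 0.000677 = 1.443e+05.
Re > 4000 → turbulent. Relative roughness ε/D = 0.000177/0.501 = 0.000353. Haaland: 1/√f = -1.8 log₁₀[(0.000353/3.7)^1.11 + 6.9/1.443e+05] = -1.8 log₁₀[3.45e-05 + 4.78e-05] = 7.352, so f = 0.0185.
Total minor-loss coefficient ΣK = 4·0.31 = 1.24.
ΔP = [f·L/D + ΣK]·(ρV²/2) = [0.0185·60.9/0.501 + 1.24]·(985·0.198²/2) = [2.249 + 1.24]·19.31 = 67.36 Pa.

ΔP ≈ 67.4 Pa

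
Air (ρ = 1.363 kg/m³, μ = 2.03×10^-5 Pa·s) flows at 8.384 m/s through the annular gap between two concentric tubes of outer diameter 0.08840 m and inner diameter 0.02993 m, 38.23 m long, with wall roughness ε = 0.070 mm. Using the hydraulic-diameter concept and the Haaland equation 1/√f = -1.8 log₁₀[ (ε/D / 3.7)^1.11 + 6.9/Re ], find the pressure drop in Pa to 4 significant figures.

Hydraulic diameter D_h = 4A/P = D_o - D_i = 0.0884 - 0.02993 = 0.05847 m.
Re = ρVD_h/μ = 1.363·8.384·0.05847/2.03e-05 = 3.291e+04.
ε/D_h = 7e-05/0.05847 = 0.0012; Haaland gives 1/√f = -1.8 log₁₀[0.000134+0.00021] = 6.236, so f = 0.02572.
ΔP = f(L/D_h)(ρV²/2) = 0.02572·38.23/0.05847·47.9 = 805.5 Pa.

ΔP ≈ 805.5 Pa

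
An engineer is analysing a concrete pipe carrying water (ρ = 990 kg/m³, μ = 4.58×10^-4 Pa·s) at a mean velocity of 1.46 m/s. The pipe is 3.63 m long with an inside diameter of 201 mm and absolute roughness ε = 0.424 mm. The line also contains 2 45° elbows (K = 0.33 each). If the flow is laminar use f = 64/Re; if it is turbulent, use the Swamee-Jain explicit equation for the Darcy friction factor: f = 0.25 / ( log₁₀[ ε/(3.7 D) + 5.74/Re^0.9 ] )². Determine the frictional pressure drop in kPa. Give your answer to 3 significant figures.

Reynolds number Re = ρVD/μ = 990 · 1.46 · 0.201 / 0.000458 = 6.343e+05.
Re > 4000 → turbulent. Relative roughness ε/D = 0.000424/0.201 = 0.00211. Swamee-Jain: f = 0.25/(log₁₀[0.00211/3.7 + 5.74/6.343e+05^0.9])² = 0.25/(log₁₀[0.00057 + 3.44e-05])² = 0.25/(-3.219)² = 0.02413.
Total minor-loss coefficient ΣK = 2·0.33 = 0.66.
ΔP = [f·L/D + ΣK]·(ρV²/2) = [0.02413·3.63/0.201 + 0.66]·(990·1.46²/2) = [0.4358 + 0.66]·1055 = 1156 Pa.
ΔP = 1156 Pa = 1.16 kPa.

ΔP ≈ 1.16 kPa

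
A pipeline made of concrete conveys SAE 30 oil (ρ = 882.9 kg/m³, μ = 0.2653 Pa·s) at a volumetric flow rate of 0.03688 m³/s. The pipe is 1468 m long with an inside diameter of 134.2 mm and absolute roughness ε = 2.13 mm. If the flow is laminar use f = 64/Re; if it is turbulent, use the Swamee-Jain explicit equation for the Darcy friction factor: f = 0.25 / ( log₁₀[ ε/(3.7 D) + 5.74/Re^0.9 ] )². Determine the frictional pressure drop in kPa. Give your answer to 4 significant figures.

Cross-sectional area A = πD²/4 = π(0.1342)²/4 = 0.01414 m²; mean velocity V = Q/A = 0.03688/0.01414 = 2.607 m/s.
Reynolds number Re = ρVD/μ = 882.9 · 2.607 · 0.1342 / 0.265 = 1164.
Re < 2300 → laminar flow, so f = 64/Re = 64/1164 = 0.05496 (the turbulent correlation is not needed).
Darcy-Weisbach: ΔP = f(L/D)(ρV²/2) = 0.05496·(1468/0.1342)·(882.9·2.607²/2) = 0.05496·1.094e+04·3001 = 1.804e+06 Pa.
ΔP = 1.804e+06 Pa = 1804 kPa.

ΔP ≈ 1804 kPa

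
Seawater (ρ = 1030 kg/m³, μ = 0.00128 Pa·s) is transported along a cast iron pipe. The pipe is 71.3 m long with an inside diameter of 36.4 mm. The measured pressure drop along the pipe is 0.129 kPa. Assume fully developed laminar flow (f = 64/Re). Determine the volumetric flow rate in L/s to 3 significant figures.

For laminar flow, f = 64/Re with Re = ρVD/μ, so Darcy-Weisbach reduces to ΔP = 32μLV/D². Solving for V: V = ΔP·D²/(32μL) = 129·(0.0364)²/(32·0.00128·71.3) = 0.05853 m/s.
Check: Re = ρVD/μ = 1030·0.05853·0.0364/0.00128 = 1714 < 2300, so the laminar assumption holds.
Q = V·A = 0.05853·(π/4·0.0364²) = 6.09e-05 m³/s = 0.0609 L/s.

Q ≈ 0.0609 L/s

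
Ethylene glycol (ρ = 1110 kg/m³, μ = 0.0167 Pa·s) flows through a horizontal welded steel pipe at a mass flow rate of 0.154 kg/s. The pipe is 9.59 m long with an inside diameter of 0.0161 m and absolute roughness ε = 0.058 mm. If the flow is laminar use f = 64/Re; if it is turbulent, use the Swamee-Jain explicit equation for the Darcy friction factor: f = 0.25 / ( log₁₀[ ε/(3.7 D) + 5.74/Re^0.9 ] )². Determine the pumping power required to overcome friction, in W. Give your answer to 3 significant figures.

A = πD²/4 = π(0.0161)²/4 = 0.0002036 m²; mean velocity V = ṁ/(ρA) = 0.154/(1110 · 0.0002036) = 0.6815 m/s.
Reynolds number Re = ρVD/μ = 1110 · 0.6815 · 0.0161 / 0.0167 = 729.3.
Re < 2300 → laminar flow, so f = 64/Re = 64/729.3 = 0.08776 (the turbulent correlation is not needed).
Darcy-Weisbach: ΔP = f(L/D)(ρV²/2) = 0.08776·(9.59/0.0161)·(1110·0.6815²/2) = 0.08776·595.7·257.8 = 1.347e+04 Pa.
Q = ṁ/ρ = 0.154/1110 = 0.0001387 m³/s.
Pumping power P = QΔP = 0.0001387·1.347e+04 = 1.869 W = 1.87 W.

P ≈ 1.87 W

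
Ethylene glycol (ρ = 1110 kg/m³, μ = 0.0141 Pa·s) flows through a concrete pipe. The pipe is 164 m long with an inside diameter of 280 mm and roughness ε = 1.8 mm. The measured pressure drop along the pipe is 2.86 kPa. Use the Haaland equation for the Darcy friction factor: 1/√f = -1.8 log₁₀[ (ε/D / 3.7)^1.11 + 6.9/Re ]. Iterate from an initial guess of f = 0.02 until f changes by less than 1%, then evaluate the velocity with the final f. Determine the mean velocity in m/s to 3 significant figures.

V ≈ 0.476 m/s

Rearranging Darcy-Weisbach: V = √(2·ΔP·D/(f·L·ρ)). With ε/D = 0.0018/0.28 = 0.00643, iterate starting from f = 0.02:
  f = 0.02 → V = √(2·2860·0.28/(0.02·164·1110)) = 0.6633 m/s; Re = ρVD/μ = 1.462e+04; f → 0.03736
  f = 0.03736 → V = 0.4853 m/s; Re = 1.07e+04; f → 0.03877
  f = 0.03877 → V = 0.4764 m/s; Re = 1.05e+04; f → 0.03887
Converged (Δf/f < 1%). With the final f = 0.03887: V = √(2·2860·0.28/(0.03887·164·1110)) = 0.4758 m/s.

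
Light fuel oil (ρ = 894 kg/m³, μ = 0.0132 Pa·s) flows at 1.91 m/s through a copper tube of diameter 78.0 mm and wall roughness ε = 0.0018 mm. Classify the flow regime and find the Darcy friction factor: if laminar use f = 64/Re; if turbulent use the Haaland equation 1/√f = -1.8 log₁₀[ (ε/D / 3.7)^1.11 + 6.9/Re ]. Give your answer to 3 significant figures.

f ≈ 0.0308

Re = ρVD/μ = 894·1.91·0.078/0.0132 = 1.009e+04.
Re > 4000 → turbulent. ε/D = 1.8e-06/0.078 = 2.31e-05; Haaland: 1/√f = -1.8 log₁₀[1.67e-06 + 0.000684] = 5.695, so f = 0.03083.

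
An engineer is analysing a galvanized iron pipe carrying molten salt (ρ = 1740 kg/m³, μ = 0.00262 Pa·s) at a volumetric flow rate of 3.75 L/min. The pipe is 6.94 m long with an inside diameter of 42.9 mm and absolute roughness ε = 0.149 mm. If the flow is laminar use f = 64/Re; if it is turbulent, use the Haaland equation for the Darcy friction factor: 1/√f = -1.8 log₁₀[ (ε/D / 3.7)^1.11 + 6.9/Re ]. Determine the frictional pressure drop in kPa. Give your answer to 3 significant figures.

ΔP ≈ 0.0137 kPa

Q = 3.75 L/min = 3.75/60000 = 6.25e-05 m³/s.
Cross-sectional area A = πD²/4 = π(0.0429)²/4 = 0.001445 m²; mean velocity V = Q/A = 6.25e-05/0.001445 = 0.04324 m/s.
Reynolds number Re = ρVD/μ = 1740 · 0.04324 · 0.0429 / 0.00262 = 1232.
Re < 2300 → laminar flow, so f = 64/Re = 64/1232 = 0.05195 (the turbulent correlation is not needed).
Darcy-Weisbach: ΔP = f(L/D)(ρV²/2) = 0.05195·(6.94/0.0429)·(1740·0.04324²/2) = 0.05195·161.8·1.627 = 13.67 Pa.
ΔP = 13.67 Pa = 0.0137 kPa.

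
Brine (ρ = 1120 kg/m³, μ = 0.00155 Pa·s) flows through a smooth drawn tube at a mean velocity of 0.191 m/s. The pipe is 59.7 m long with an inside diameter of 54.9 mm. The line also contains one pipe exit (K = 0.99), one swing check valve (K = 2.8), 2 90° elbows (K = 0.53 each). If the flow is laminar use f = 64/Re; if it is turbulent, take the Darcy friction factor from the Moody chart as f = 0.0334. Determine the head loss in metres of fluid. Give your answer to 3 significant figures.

h_f ≈ 0.0766 m

Reynolds number Re = ρVD/μ = 1120 · 0.191 · 0.0549 / 0.00155 = 7577.
Re > 4000 → turbulent; use the Moody-chart value f = 0.0334.
Total minor-loss coefficient ΣK = 1·0.99 + 1·2.8 + 2·0.53 = 4.85.
ΔP = [f·L/D + ΣK]·(ρV²/2) = [0.0334·59.7/0.0549 + 4.85]·(1120·0.191²/2) = [36.32 + 4.85]·20.43 = 841.1 Pa.
Head loss h_f = ΔP/(ρg) = 841.1/(1120·9.81) = 0.0766 m.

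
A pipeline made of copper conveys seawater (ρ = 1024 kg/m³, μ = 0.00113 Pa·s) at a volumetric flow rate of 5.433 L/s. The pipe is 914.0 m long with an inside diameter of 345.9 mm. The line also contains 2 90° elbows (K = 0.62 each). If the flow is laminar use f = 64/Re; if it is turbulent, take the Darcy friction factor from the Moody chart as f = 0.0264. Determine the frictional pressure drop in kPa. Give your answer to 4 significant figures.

Q = 5.433 L/s = 5.433/1000 = 0.005433 m³/s.
Cross-sectional area A = πD²/4 = π(0.3459)²/4 = 0.09397 m²; mean velocity V = Q/A = 0.005433/0.09397 = 0.05782 m/s.
Reynolds number Re = ρVD/μ = 1024 · 0.05782 · 0.3459 / 0.00113 = 1.812e+04.
Re > 4000 → turbulent; use the Moody-chart value f = 0.0264.
Total minor-loss coefficient ΣK = 2·0.62 = 1.24.
ΔP = [f·L/D + ΣK]·(ρV²/2) = [0.0264·914/0.3459 + 1.24]·(1024·0.05782²/2) = [69.76 + 1.24]·1.711 = 121.5 Pa.
ΔP = 121.5 Pa = 0.1215 kPa.

ΔP ≈ 0.1215 kPa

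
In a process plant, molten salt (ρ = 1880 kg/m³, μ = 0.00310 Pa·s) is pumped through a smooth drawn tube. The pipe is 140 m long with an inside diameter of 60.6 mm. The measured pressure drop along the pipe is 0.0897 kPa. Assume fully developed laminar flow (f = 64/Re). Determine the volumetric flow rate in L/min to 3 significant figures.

For laminar flow, f = 64/Re with Re = ρVD/μ, so Darcy-Weisbach reduces to ΔP = 32μLV/D². Solving for V: V = ΔP·D²/(32μL) = 89.7·(0.0606)²/(32·0.0031·140) = 0.02372 m/s.
Check: Re = ρVD/μ = 1880·0.02372·0.0606/0.0031 = 871.7 < 2300, so the laminar assumption holds.
Q = V·A = 0.02372·(π/4·0.0606²) = 6.841e-05 m³/s = 4.10 L/min.

Q ≈ 4.10 L/min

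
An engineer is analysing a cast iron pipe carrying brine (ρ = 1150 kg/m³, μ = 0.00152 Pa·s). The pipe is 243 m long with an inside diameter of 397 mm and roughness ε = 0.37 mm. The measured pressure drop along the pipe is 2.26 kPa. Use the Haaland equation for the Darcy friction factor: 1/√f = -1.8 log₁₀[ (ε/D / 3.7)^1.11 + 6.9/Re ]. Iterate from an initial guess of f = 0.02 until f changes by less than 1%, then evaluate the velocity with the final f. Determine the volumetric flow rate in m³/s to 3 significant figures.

Rearranging Darcy-Weisbach: V = √(2·ΔP·D/(f·L·ρ)). With ε/D = 0.00037/0.397 = 0.000932, iterate starting from f = 0.02:
  f = 0.02 → V = √(2·2260·0.397/(0.02·243·1150)) = 0.5666 m/s; Re = ρVD/μ = 1.702e+05; f → 0.02084
  f = 0.02084 → V = 0.5551 m/s; Re = 1.667e+05; f → 0.02087
Converged (Δf/f < 1%). With the final f = 0.02087: V = √(2·2260·0.397/(0.02087·243·1150)) = 0.5547 m/s.
Q = V·A = 0.5547·(π/4·0.397²) = 0.06867 m³/s = 0.0687 m³/s.

Q ≈ 0.0687 m³/s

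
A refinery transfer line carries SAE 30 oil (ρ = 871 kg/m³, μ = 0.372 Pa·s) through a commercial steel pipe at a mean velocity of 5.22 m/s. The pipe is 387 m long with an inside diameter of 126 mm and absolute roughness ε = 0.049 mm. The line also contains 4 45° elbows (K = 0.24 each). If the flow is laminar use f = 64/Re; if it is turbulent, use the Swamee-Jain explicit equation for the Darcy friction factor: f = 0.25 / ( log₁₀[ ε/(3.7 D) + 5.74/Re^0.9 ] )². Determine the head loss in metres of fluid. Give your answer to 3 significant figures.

Reynolds number Re = ρVD/μ = 871 · 5.22 · 0.126 / 0.372 = 1540.
Re < 2300 → laminar flow, so f = 64/Re = 64/1540 = 0.04156 (the turbulent correlation is not needed).
Total minor-loss coefficient ΣK = 4·0.24 = 0.96.
ΔP = [f·L/D + ΣK]·(ρV²/2) = [0.04156·387/0.126 + 0.96]·(871·5.22²/2) = [127.6 + 0.96]·1.187e+04 = 1.526e+06 Pa.
Head loss h_f = ΔP/(ρg) = 1.526e+06/(871·9.81) = 179 m.

h_f ≈ 179 m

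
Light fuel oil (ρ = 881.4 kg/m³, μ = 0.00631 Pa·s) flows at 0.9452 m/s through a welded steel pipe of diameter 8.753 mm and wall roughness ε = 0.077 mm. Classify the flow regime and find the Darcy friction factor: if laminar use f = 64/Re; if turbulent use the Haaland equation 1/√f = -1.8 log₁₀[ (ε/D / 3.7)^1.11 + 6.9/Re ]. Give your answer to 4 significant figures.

Re = ρVD/μ = 881.4·0.9452·0.008753/0.00631 = 1156.
Re < 2300 → laminar, so f = 64/Re = 0.05538 (roughness is irrelevant in laminar flow).

f ≈ 0.05538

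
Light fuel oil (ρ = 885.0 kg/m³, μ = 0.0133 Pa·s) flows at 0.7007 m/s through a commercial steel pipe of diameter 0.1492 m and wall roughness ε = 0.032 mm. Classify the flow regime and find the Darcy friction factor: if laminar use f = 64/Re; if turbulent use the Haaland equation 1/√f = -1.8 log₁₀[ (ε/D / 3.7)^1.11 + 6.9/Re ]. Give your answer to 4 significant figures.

f ≈ 0.03441

Re = ρVD/μ = 885·0.7007·0.1492/0.0133 = 6957.
Re > 4000 → turbulent. ε/D = 3.2e-05/0.1492 = 0.000214; Haaland: 1/√f = -1.8 log₁₀[1.98e-05 + 0.000992] = 5.391, so f = 0.03441.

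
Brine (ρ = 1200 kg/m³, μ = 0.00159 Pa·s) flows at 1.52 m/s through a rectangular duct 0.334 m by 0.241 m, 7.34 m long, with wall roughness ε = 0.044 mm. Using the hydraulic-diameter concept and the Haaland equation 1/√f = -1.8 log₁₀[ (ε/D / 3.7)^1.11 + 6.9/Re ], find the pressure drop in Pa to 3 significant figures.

ΔP ≈ 567 Pa

Hydraulic diameter D_h = 4A/P = 4·(0.334·0.241)/(2·(0.334+0.241)) = 0.322/1.15 = 0.28 m.
Re = ρVD_h/μ = 1200·1.52·0.28/0.00159 = 3.212e+05.
ε/D_h = 4.4e-05/0.28 = 0.000157; Haaland gives 1/√f = -1.8 log₁₀[1.4e-05+2.15e-05] = 8.009, so f = 0.01559.
ΔP = f(L/D_h)(ρV²/2) = 0.01559·7.34/0.28·1386 = 566.5 Pa.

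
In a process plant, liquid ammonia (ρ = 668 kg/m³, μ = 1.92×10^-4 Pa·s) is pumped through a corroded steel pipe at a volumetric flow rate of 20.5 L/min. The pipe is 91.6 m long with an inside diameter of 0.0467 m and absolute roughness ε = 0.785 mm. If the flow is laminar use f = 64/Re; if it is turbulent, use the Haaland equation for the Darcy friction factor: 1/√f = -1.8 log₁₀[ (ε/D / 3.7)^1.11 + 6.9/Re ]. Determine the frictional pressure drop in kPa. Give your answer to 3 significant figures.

Q = 20.5 L/min = 20.5/60000 = 0.0003417 m³/s.
Cross-sectional area A = πD²/4 = π(0.0467)²/4 = 0.001713 m²; mean velocity V = Q/A = 0.0003417/0.001713 = 0.1995 m/s.
Reynolds number Re = ρVD/μ = 668 · 0.1995 · 0.0467 / 0.000192 = 3.241e+04.
Re > 4000 → turbulent. Relative roughness ε/D = 0.000785/0.0467 = 0.0168. Haaland: 1/√f = -1.8 log₁₀[(0.0168/3.7)^1.11 + 6.9/3.241e+04] = -1.8 log₁₀[0.00251 + 0.000213] = 4.617, so f = 0.04691.
Darcy-Weisbach: ΔP = f(L/D)(ρV²/2) = 0.04691·(91.6/0.0467)·(668·0.1995²/2) = 0.04691·1961·13.29 = 1223 Pa.
ΔP = 1223 Pa = 1.22 kPa.

ΔP ≈ 1.22 kPa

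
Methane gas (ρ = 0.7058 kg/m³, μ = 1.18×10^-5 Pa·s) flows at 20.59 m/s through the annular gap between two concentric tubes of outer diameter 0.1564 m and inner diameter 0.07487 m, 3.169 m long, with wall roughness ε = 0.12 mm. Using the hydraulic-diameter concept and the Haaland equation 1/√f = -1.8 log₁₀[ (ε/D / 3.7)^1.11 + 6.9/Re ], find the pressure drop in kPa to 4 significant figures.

Hydraulic diameter D_h = 4A/P = D_o - D_i = 0.1564 - 0.07487 = 0.08153 m.
Re = ρVD_h/μ = 0.7058·20.59·0.08153/1.18e-05 = 1.004e+05.
ε/D_h = 0.00012/0.08153 = 0.00147; Haaland gives 1/√f = -1.8 log₁₀[0.000168+6.87e-05] = 6.526, so f = 0.02348.
ΔP = f(L/D_h)(ρV²/2) = 0.02348·3.169/0.08153·149.6 = 136.5 Pa.
ΔP = 0.1365 kPa.

ΔP ≈ 0.1365 kPa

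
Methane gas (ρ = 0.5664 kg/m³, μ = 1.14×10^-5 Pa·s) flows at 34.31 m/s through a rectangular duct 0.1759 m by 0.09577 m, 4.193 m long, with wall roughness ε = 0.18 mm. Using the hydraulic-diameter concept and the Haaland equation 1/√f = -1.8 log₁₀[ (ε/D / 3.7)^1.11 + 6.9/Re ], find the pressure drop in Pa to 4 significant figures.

ΔP ≈ 253.7 Pa

Hydraulic diameter D_h = 4A/P = 4·(0.1759·0.09577)/(2·(0.1759+0.09577)) = 0.06738/0.5433 = 0.124 m.
Re = ρVD_h/μ = 0.5664·34.31·0.124/1.14e-05 = 2.114e+05.
ε/D_h = 0.00018/0.124 = 0.00145; Haaland gives 1/√f = -1.8 log₁₀[0.000166+3.26e-05] = 6.665, so f = 0.02251.
ΔP = f(L/D_h)(ρV²/2) = 0.02251·4.193/0.124·333.4 = 253.7 Pa.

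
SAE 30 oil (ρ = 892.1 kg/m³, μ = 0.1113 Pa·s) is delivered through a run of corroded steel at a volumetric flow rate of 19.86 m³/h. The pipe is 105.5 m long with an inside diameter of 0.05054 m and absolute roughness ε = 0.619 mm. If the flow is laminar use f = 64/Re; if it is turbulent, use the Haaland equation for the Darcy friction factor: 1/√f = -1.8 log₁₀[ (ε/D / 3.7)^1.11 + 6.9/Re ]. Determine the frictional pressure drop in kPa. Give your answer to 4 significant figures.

ΔP ≈ 404.5 kPa

Q = 19.86 m³/h = 19.86/3600 = 0.005517 m³/s.
Cross-sectional area A = πD²/4 = π(0.05054)²/4 = 0.002006 m²; mean velocity V = Q/A = 0.005517/0.002006 = 2.75 m/s.
Reynolds number Re = ρVD/μ = 892.1 · 2.75 · 0.05054 / 0.111 = 1114.
Re < 2300 → laminar flow, so f = 64/Re = 64/1114 = 0.05745 (the turbulent correlation is not needed).
Darcy-Weisbach: ΔP = f(L/D)(ρV²/2) = 0.05745·(105.5/0.05054)·(892.1·2.75²/2) = 0.05745·2087·3373 = 4.045e+05 Pa.
ΔP = 4.045e+05 Pa = 404.5 kPa.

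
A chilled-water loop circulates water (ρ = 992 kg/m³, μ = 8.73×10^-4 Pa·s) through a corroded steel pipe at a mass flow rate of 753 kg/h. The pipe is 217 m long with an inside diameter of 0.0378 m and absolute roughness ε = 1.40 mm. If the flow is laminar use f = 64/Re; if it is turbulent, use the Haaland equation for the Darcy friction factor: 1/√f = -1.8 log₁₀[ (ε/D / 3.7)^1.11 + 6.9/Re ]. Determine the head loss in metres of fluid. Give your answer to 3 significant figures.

h_f ≈ 0.682 m

ṁ = 753 kg/h = 753/3600 = 0.2092 kg/s.
A = πD²/4 = π(0.0378)²/4 = 0.001122 m²; mean velocity V = ṁ/(ρA) = 0.2092/(992 · 0.001122) = 0.1879 m/s.
Reynolds number Re = ρVD/μ = 992 · 0.1879 · 0.0378 / 0.000873 = 8070.
Re > 4000 → turbulent. Relative roughness ε/D = 0.0014/0.0378 = 0.037. Haaland: 1/√f = -1.8 log₁₀[(0.037/3.7)^1.11 + 6.9/8070] = -1.8 log₁₀[0.00603 + 0.000855] = 3.892, so f = 0.06603.
Darcy-Weisbach: ΔP = f(L/D)(ρV²/2) = 0.06603·(217/0.0378)·(992·0.1879²/2) = 0.06603·5741·17.51 = 6638 Pa.
Head loss h_f = ΔP/(ρg) = 6638/(992·9.81) = 0.682 m.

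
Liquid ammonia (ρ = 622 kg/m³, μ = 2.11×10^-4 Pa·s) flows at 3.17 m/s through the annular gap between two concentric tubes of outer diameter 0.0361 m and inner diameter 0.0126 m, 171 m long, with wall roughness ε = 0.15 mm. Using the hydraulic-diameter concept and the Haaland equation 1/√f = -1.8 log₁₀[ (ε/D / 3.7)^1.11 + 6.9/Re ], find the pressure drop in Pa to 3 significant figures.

Hydraulic diameter D_h = 4A/P = D_o - D_i = 0.0361 - 0.0126 = 0.0235 m.
Re = ρVD_h/μ = 622·3.17·0.0235/0.000211 = 2.196e+05.
ε/D_h = 0.00015/0.0235 = 0.00638; Haaland gives 1/√f = -1.8 log₁₀[0.000857+3.14e-05] = 5.493, so f = 0.03315.
ΔP = f(L/D_h)(ρV²/2) = 0.03315·171/0.0235·3125 = 7.538e+05 Pa.

ΔP ≈ 754000 Pa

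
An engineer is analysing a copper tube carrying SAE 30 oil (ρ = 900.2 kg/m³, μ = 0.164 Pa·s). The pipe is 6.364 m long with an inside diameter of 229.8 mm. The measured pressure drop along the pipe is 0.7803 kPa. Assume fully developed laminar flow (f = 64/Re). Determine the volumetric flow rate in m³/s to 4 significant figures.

For laminar flow, f = 64/Re with Re = ρVD/μ, so Darcy-Weisbach reduces to ΔP = 32μLV/D². Solving for V: V = ΔP·D²/(32μL) = 780.3·(0.2298)²/(32·0.164·6.364) = 1.234 m/s.
Check: Re = ρVD/μ = 900.2·1.234·0.2298/0.164 = 1556 < 2300, so the laminar assumption holds.
Q = V·A = 1.234·(π/4·0.2298²) = 0.05117 m³/s = 0.05117 m³/s.

Q ≈ 0.05117 m³/s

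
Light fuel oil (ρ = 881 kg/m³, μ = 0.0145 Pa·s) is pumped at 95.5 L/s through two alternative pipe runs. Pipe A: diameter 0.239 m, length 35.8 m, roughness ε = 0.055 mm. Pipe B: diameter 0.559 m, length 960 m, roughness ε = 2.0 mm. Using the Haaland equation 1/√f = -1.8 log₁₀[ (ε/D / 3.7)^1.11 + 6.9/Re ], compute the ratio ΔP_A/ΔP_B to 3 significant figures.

Pipe A: V = Q/A = 0.0955/0.04486 = 2.129 m/s; Re = 3.091e+04; ε/D = 0.00023; Haaland → f = 0.02366; ΔP_A = f(L/D)(ρV²/2) = 7075 Pa.
Pipe B: V = Q/A = 0.0955/0.2454 = 0.3891 m/s; Re = 1.322e+04; ε/D = 0.00358; Haaland → f = 0.03402; ΔP_B = f(L/D)(ρV²/2) = 3897 Pa.
ΔP_A/ΔP_B = 7075/3897 = 1.82.

ΔP_A/ΔP_B ≈ 1.82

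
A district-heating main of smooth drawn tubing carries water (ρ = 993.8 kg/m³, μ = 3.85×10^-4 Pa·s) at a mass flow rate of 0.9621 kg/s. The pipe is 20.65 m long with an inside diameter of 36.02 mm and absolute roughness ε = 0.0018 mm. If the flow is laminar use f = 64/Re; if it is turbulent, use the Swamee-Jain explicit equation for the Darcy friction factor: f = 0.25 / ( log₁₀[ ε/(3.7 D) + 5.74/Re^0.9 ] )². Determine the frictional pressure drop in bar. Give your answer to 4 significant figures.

A = πD²/4 = π(0.03602)²/4 = 0.001019 m²; mean velocity V = ṁ/(ρA) = 0.9621/(993.8 · 0.001019) = 0.95 m/s.
Reynolds number Re = ρVD/μ = 993.8 · 0.95 · 0.03602 / 0.000385 = 8.833e+04.
Re > 4000 → turbulent. Relative roughness ε/D = 1.8e-06/0.03602 = 5e-05. Swamee-Jain: f = 0.25/(log₁₀[5e-05/3.7 + 5.74/8.833e+04^0.9])² = 0.25/(log₁₀[1.35e-05 + 0.000203])² = 0.25/(-3.665)² = 0.01862.
Darcy-Weisbach: ΔP = f(L/D)(ρV²/2) = 0.01862·(20.65/0.03602)·(993.8·0.95²/2) = 0.01862·573.3·448.5 = 4786 Pa.
ΔP = 4786 Pa = 0.04786 bar.

ΔP ≈ 0.04786 bar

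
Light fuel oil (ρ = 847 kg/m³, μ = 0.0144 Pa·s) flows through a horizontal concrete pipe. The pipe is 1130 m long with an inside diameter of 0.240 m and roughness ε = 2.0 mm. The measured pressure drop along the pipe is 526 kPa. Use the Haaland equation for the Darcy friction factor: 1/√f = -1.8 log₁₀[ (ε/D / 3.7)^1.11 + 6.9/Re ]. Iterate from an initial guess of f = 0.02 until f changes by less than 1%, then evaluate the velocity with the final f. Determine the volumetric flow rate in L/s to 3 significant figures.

Q ≈ 120 L/s

Rearranging Darcy-Weisbach: V = √(2·ΔP·D/(f·L·ρ)). With ε/D = 0.002/0.24 = 0.00833, iterate starting from f = 0.02:
  f = 0.02 → V = √(2·5.26e+05·0.24/(0.02·1130·847)) = 3.632 m/s; Re = ρVD/μ = 5.127e+04; f → 0.03694
  f = 0.03694 → V = 2.672 m/s; Re = 3.772e+04; f → 0.03735
  f = 0.03735 → V = 2.658 m/s; Re = 3.752e+04; f → 0.03736
Converged (Δf/f < 1%). With the final f = 0.03736: V = √(2·5.26e+05·0.24/(0.03736·1130·847)) = 2.657 m/s.
Q = V·A = 2.657·(π/4·0.24²) = 0.1202 m³/s = 120 L/s.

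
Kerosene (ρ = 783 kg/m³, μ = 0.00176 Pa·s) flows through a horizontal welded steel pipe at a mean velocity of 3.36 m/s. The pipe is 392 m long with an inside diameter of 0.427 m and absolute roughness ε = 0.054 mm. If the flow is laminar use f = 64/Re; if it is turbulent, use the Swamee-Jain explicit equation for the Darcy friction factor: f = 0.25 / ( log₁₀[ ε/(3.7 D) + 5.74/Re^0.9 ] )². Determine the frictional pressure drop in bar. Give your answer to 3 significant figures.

Reynolds number Re = ρVD/μ = 783 · 3.36 · 0.427 / 0.00176 = 6.383e+05.
Re > 4000 → turbulent. Relative roughness ε/D = 5.4e-05/0.427 = 0.000126. Swamee-Jain: f = 0.25/(log₁₀[0.000126/3.7 + 5.74/6.383e+05^0.9])² = 0.25/(log₁₀[3.42e-05 + 3.42e-05])² = 0.25/(-4.165)² = 0.01441.
Darcy-Weisbach: ΔP = f(L/D)(ρV²/2) = 0.01441·(392/0.427)·(783·3.36²/2) = 0.01441·918·4420 = 5.848e+04 Pa.
ΔP = 5.848e+04 Pa = 0.585 bar.

ΔP ≈ 0.585 bar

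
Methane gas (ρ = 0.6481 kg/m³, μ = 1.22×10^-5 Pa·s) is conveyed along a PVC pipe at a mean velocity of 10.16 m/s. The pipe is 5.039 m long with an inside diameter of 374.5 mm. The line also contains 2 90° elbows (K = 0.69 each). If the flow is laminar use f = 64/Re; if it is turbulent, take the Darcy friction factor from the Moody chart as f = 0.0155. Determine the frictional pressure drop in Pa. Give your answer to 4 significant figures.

ΔP ≈ 53.14 Pa

Reynolds number Re = ρVD/μ = 0.6481 · 10.16 · 0.3745 / 1.22e-05 = 2.021e+05.
Re > 4000 → turbulent; use the Moody-chart value f = 0.0155.
Total minor-loss coefficient ΣK = 2·0.69 = 1.38.
ΔP = [f·L/D + ΣK]·(ρV²/2) = [0.0155·5.039/0.3745 + 1.38]·(0.6481·10.16²/2) = [0.2086 + 1.38]·33.45 = 53.14 Pa.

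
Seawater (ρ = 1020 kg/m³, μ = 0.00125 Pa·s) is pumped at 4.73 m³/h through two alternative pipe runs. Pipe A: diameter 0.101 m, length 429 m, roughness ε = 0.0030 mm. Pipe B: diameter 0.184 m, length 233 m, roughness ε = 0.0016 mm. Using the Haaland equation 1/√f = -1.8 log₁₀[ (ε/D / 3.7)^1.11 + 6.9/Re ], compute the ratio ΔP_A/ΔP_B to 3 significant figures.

Pipe A: V = Q/A = 0.001314/0.008012 = 0.164 m/s; Re = 1.352e+04; ε/D = 2.97e-05; Haaland → f = 0.02851; ΔP_A = f(L/D)(ρV²/2) = 1661 Pa.
Pipe B: V = Q/A = 0.001314/0.02659 = 0.04941 m/s; Re = 7419; ε/D = 8.7e-06; Haaland → f = 0.03359; ΔP_B = f(L/D)(ρV²/2) = 52.97 Pa.
ΔP_A/ΔP_B = 1661/52.97 = 31.4.

ΔP_A/ΔP_B ≈ 31.4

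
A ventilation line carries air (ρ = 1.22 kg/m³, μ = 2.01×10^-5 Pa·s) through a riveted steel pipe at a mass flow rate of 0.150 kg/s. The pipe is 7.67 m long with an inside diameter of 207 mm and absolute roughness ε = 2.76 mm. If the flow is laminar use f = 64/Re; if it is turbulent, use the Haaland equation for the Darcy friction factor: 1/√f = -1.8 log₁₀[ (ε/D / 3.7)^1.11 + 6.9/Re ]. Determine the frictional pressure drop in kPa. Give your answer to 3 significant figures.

A = πD²/4 = π(0.207)²/4 = 0.03365 m²; mean velocity V = ṁ/(ρA) = 0.15/(1.22 · 0.03365) = 3.653 m/s.
Reynolds number Re = ρVD/μ = 1.22 · 3.653 · 0.207 / 2.01e-05 = 4.59e+04.
Re > 4000 → turbulent. Relative roughness ε/D = 0.00276/0.207 = 0.0133. Haaland: 1/√f = -1.8 log₁₀[(0.0133/3.7)^1.11 + 6.9/4.59e+04] = -1.8 log₁₀[0.00194 + 0.00015] = 4.823, so f = 0.04298.
Darcy-Weisbach: ΔP = f(L/D)(ρV²/2) = 0.04298·(7.67/0.207)·(1.22·3.653²/2) = 0.04298·37.05·8.142 = 12.97 Pa.
ΔP = 12.97 Pa = 0.0130 kPa.

ΔP ≈ 0.0130 kPa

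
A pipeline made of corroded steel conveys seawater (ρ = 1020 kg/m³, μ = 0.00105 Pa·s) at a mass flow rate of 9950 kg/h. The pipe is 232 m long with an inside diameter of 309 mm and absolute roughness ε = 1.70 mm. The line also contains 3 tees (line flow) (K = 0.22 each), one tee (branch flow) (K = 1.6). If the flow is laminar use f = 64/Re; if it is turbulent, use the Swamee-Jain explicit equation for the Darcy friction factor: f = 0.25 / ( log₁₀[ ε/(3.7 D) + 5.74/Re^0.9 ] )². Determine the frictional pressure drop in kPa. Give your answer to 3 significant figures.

ΔP ≈ 0.0207 kPa

ṁ = 9950 kg/h = 9950/3600 = 2.764 kg/s.
A = πD²/4 = π(0.309)²/4 = 0.07499 m²; mean velocity V = ṁ/(ρA) = 2.764/(1020 · 0.07499) = 0.03613 m/s.
Reynolds number Re = ρVD/μ = 1020 · 0.03613 · 0.309 / 0.00105 = 1.085e+04.
Re > 4000 → turbulent. Relative roughness ε/D = 0.0017/0.309 = 0.0055. Swamee-Jain: f = 0.25/(log₁₀[0.0055/3.7 + 5.74/1.085e+04^0.9])² = 0.25/(log₁₀[0.00149 + 0.00134])² = 0.25/(-2.549)² = 0.03849.
Total minor-loss coefficient ΣK = 3·0.22 + 1·1.6 = 2.26.
ΔP = [f·L/D + ΣK]·(ρV²/2) = [0.03849·232/0.309 + 2.26]·(1020·0.03613²/2) = [28.9 + 2.26]·0.6659 = 20.75 Pa.
ΔP = 20.75 Pa = 0.0207 kPa.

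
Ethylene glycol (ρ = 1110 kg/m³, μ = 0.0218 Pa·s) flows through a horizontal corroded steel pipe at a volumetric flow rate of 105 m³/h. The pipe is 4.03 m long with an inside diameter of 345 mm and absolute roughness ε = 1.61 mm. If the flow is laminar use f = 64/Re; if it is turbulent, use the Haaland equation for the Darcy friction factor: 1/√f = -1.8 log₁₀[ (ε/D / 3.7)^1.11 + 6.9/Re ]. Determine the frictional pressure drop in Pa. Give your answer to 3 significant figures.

Q = 105 m³/h = 105/3600 = 0.02917 m³/s.
Cross-sectional area A = πD²/4 = π(0.345)²/4 = 0.09348 m²; mean velocity V = Q/A = 0.02917/0.09348 = 0.312 m/s.
Reynolds number Re = ρVD/μ = 1110 · 0.312 · 0.345 / 0.0218 = 5481.
Re > 4000 → turbulent. Relative roughness ε/D = 0.00161/0.345 = 0.00467. Haaland: 1/√f = -1.8 log₁₀[(0.00467/3.7)^1.11 + 6.9/5481] = -1.8 log₁₀[0.000605 + 0.00126] = 4.913, so f = 0.04143.
Darcy-Weisbach: ΔP = f(L/D)(ρV²/2) = 0.04143·(4.03/0.345)·(1110·0.312²/2) = 0.04143·11.68·54.03 = 26.14 Pa.

ΔP ≈ 26.1 Pa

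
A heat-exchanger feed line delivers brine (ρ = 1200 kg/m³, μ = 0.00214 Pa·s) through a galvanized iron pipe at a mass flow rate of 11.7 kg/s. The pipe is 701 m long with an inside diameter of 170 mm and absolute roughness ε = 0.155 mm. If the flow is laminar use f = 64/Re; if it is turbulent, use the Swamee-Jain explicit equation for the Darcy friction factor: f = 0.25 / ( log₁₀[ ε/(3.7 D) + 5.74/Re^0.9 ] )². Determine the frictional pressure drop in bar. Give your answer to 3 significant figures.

A = πD²/4 = π(0.17)²/4 = 0.0227 m²; mean velocity V = ṁ/(ρA) = 11.7/(1200 · 0.0227) = 0.4296 m/s.
Reynolds number Re = ρVD/μ = 1200 · 0.4296 · 0.17 / 0.00214 = 4.095e+04.
Re > 4000 → turbulent. Relative roughness ε/D = 0.000155/0.17 = 0.000912. Swamee-Jain: f = 0.25/(log₁₀[0.000912/3.7 + 5.74/4.095e+04^0.9])² = 0.25/(log₁₀[0.000246 + 0.000405])² = 0.25/(-3.186)² = 0.02463.
Darcy-Weisbach: ΔP = f(L/D)(ρV²/2) = 0.02463·(701/0.17)·(1200·0.4296²/2) = 0.02463·4124·110.7 = 1.124e+04 Pa.
ΔP = 1.124e+04 Pa = 0.112 bar.

ΔP ≈ 0.112 bar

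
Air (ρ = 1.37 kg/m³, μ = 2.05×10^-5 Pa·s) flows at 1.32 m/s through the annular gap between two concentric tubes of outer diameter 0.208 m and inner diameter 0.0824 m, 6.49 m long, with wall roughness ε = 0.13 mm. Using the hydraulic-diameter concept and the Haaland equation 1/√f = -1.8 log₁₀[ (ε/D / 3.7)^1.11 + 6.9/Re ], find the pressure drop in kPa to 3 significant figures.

Hydraulic diameter D_h = 4A/P = D_o - D_i = 0.208 - 0.0824 = 0.1256 m.
Re = ρVD_h/μ = 1.37·1.32·0.1256/2.05e-05 = 1.108e+04.
ε/D_h = 0.00013/0.1256 = 0.00104; Haaland gives 1/√f = -1.8 log₁₀[0.000114+0.000623] = 5.639, so f = 0.03145.
ΔP = f(L/D_h)(ρV²/2) = 0.03145·6.49/0.1256·1.194 = 1.939 Pa.
ΔP = 0.00194 kPa.

ΔP ≈ 0.00194 kPa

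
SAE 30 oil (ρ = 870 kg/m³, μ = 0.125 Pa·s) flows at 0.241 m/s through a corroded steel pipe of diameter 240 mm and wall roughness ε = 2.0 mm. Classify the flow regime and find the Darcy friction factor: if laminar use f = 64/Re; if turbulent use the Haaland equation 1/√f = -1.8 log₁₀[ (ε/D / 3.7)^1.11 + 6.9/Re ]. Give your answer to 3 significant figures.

Re = ρVD/μ = 870·0.241·0.24/0.125 = 402.6.
Re < 2300 → laminar, so f = 64/Re = 0.159 (roughness is irrelevant in laminar flow).

f ≈ 0.159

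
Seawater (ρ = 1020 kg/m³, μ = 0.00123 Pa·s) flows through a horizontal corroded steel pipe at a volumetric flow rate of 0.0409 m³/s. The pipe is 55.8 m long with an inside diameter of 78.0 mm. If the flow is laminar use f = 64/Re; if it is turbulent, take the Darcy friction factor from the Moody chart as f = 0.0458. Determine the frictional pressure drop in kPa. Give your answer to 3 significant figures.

ΔP ≈ 1220 kPa

Cross-sectional area A = πD²/4 = π(0.078)²/4 = 0.004778 m²; mean velocity V = Q/A = 0.0409/0.004778 = 8.559 m/s.
Reynolds number Re = ρVD/μ = 1020 · 8.559 · 0.078 / 0.00123 = 5.536e+05.
Re > 4000 → turbulent; use the Moody-chart value f = 0.0458.
Darcy-Weisbach: ΔP = f(L/D)(ρV²/2) = 0.0458·(55.8/0.078)·(1020·8.559²/2) = 0.0458·715.4·3.736e+04 = 1.224e+06 Pa.
ΔP = 1.224e+06 Pa = 1220 kPa.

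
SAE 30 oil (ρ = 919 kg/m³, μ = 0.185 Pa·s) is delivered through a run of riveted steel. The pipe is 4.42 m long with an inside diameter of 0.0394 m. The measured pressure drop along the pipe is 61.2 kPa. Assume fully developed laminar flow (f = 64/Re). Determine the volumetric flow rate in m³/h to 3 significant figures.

For laminar flow, f = 64/Re with Re = ρVD/μ, so Darcy-Weisbach reduces to ΔP = 32μLV/D². Solving for V: V = ΔP·D²/(32μL) = 6.12e+04·(0.0394)²/(32·0.185·4.42) = 3.631 m/s.
Check: Re = ρVD/μ = 919·3.631·0.0394/0.185 = 710.6 < 2300, so the laminar assumption holds.
Q = V·A = 3.631·(π/4·0.0394²) = 0.004427 m³/s = 15.9 m³/h.

Q ≈ 15.9 m³/h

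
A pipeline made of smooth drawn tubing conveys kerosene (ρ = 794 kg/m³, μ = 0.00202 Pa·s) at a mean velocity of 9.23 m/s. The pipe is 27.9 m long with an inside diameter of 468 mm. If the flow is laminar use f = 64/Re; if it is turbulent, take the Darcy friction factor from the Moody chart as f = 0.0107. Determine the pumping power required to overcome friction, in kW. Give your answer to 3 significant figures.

P ≈ 34.3 kW

Reynolds number Re = ρVD/μ = 794 · 9.23 · 0.468 / 0.00202 = 1.698e+06.
Re > 4000 → turbulent; use the Moody-chart value f = 0.0107.
Darcy-Weisbach: ΔP = f(L/D)(ρV²/2) = 0.0107·(27.9/0.468)·(794·9.23²/2) = 0.0107·59.62·3.382e+04 = 2.157e+04 Pa.
Q = V·A = 9.23·0.172 = 1.588 m³/s.
Pumping power P = QΔP = 1.588·2.157e+04 = 34250 W = 34.3 kW.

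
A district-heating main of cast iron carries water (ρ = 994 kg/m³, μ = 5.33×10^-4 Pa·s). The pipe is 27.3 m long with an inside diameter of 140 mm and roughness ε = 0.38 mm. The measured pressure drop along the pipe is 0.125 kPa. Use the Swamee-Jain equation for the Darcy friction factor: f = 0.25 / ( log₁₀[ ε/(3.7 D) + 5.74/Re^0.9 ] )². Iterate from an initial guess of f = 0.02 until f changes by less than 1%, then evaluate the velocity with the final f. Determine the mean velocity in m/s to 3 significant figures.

V ≈ 0.214 m/s

Rearranging Darcy-Weisbach: V = √(2·ΔP·D/(f·L·ρ)). With ε/D = 0.00038/0.14 = 0.00271, iterate starting from f = 0.02:
  f = 0.02 → V = √(2·125·0.14/(0.02·27.3·994)) = 0.2539 m/s; Re = ρVD/μ = 6.63e+04; f → 0.02775
  f = 0.02775 → V = 0.2156 m/s; Re = 5.629e+04; f → 0.02808
  f = 0.02808 → V = 0.2143 m/s; Re = 5.596e+04; f → 0.02809
Converged (Δf/f < 1%). With the final f = 0.02809: V = √(2·125·0.14/(0.02809·27.3·994)) = 0.2143 m/s.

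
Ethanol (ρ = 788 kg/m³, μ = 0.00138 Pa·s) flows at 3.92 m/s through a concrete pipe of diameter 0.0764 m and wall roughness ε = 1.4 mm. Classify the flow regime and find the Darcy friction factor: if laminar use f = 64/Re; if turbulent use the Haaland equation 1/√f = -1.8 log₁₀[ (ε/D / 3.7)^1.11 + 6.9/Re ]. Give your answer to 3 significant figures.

f ≈ 0.0474

Re = ρVD/μ = 788·3.92·0.0764/0.00138 = 1.71e+05.
Re > 4000 → turbulent. ε/D = 0.0014/0.0764 = 0.0183; Haaland: 1/√f = -1.8 log₁₀[0.00276 + 4.03e-05] = 4.594, so f = 0.04737.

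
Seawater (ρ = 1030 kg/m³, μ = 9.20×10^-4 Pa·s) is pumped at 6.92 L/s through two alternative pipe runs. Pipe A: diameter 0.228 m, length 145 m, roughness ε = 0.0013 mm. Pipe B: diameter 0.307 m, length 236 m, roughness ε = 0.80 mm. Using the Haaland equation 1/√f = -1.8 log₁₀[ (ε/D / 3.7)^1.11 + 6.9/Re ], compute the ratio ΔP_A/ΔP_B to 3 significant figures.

ΔP_A/ΔP_B ≈ 2.02

Pipe A: V = Q/A = 0.00692/0.04083 = 0.1695 m/s; Re = 4.326e+04; ε/D = 5.7e-06; Haaland → f = 0.02142; ΔP_A = f(L/D)(ρV²/2) = 201.5 Pa.
Pipe B: V = Q/A = 0.00692/0.07402 = 0.09348 m/s; Re = 3.213e+04; ε/D = 0.00261; Haaland → f = 0.02879; ΔP_B = f(L/D)(ρV²/2) = 99.6 Pa.
ΔP_A/ΔP_B = 201.5/99.6 = 2.02.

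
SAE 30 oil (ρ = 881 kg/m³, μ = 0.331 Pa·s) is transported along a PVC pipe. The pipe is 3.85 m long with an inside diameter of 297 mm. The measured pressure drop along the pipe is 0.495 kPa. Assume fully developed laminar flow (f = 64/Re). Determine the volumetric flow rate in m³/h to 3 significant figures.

For laminar flow, f = 64/Re with Re = ρVD/μ, so Darcy-Weisbach reduces to ΔP = 32μLV/D². Solving for V: V = ΔP·D²/(32μL) = 495·(0.297)²/(32·0.331·3.85) = 1.071 m/s.
Check: Re = ρVD/μ = 881·1.071·0.297/0.331 = 846.4 < 2300, so the laminar assumption holds.
Q = V·A = 1.071·(π/4·0.297²) = 0.07418 m³/s = 267 m³/h.

Q ≈ 267 m³/h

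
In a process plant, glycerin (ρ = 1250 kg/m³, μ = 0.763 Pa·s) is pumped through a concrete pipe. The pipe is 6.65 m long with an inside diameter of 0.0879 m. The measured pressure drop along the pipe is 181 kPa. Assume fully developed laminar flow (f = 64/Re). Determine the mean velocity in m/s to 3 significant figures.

For laminar flow, f = 64/Re with Re = ρVD/μ, so Darcy-Weisbach reduces to ΔP = 32μLV/D². Solving for V: V = ΔP·D²/(32μL) = 1.81e+05·(0.0879)²/(32·0.763·6.65) = 8.613 m/s.
Check: Re = ρVD/μ = 1250·8.613·0.0879/0.763 = 1240 < 2300, so the laminar assumption holds.

V ≈ 8.61 m/s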